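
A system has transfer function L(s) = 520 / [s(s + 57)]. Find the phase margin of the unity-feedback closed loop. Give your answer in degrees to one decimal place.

Gain crossover: |L(jω)| = 1 at ω ≈ 9.01 rad/sec.
∠L(j9.01) = −90° − arctan(9.01/57) ≈ -98.98°
PM = 180° + (-98.98°) = 81.02°

81.0 deg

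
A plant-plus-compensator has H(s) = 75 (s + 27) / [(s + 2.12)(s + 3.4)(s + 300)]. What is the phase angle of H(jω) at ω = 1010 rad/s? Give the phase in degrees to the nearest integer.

∠(j1010 + 27) = arctan(1010/27) = 88.47°
∠(j1010 + 2.12) = arctan(1010/2.12) = 89.88°
∠(j1010 + 3.4) = arctan(1010/3.4) = 89.81°
∠(j1010 + 300) = arctan(1010/300) = 73.46°
∠H(j1010) = 88.47° − (89.88° + 89.81° + 73.46°) = -164.68°

-165°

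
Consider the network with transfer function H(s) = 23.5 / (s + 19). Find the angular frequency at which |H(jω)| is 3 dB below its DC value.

19 rad s⁻¹

For a single-pole low-pass, the −3 dB point is at the pole: ω = 19 rad s⁻¹.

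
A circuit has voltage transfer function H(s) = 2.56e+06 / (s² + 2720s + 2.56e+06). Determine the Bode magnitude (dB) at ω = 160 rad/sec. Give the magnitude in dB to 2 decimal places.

|(j160)² + 2720(j160) + 2.56e+06| = |2.5344e+06 + j4.352e+05| = 2.571e+06
|H(j160)| = 2.56e+06 / 2.571e+06 = 0.99553
20 log₁₀(0.99553) = -0.039 dB

-0.04 dB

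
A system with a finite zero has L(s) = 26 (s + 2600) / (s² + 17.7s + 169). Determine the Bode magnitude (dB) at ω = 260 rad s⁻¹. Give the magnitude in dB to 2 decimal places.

|j260 + 2600| = √(260² + 2600²) = 2613
|(j260)² + 17.7(j260) + 169| = |-67431 + j4602| = 6.759e+04
|L(j260)| = 26 × 2613 / 6.759e+04 = 1.0052
20 log₁₀(1.0052) = 0.045 dB

0.04 dB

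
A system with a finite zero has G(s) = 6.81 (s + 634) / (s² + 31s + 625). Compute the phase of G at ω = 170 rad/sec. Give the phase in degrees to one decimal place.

∠(j170 + 634) = arctan(170/634) = 15.01°
∠[(j170)² + 31(j170) + 625] = ∠[-28275 + j5270] = 169.44°
∠G(j170) = 15.01° − 169.44° = -154.43°

-154.4°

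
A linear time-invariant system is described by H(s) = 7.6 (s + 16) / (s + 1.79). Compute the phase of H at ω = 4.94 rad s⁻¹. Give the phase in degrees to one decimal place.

-52.9°

∠(j4.94 + 16) = arctan(4.94/16) = 17.16°
∠(j4.94 + 1.79) = arctan(4.94/1.79) = 70.08°
∠H(j4.94) = 17.16° − 70.08° = -52.92°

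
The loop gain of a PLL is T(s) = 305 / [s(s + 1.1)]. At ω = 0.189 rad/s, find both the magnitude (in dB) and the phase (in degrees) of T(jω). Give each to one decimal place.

|j0.189 + 1.1| = √(0.189² + 1.1²) = 1.116
|j0.189| = 0.189
|T(j0.189)| = 305 / (1.116 × 0.189) = 1445.9
20 log₁₀(1445.9) = 63.20 dB
∠(j0.189 + 1.1) = arctan(0.189/1.1) = 9.75°
∠(j0.189) = 90.00°
∠T(j0.189) = − (9.75° + 90.00°) = -99.75°

|T| = 63.2 dB, ∠T = -99.7°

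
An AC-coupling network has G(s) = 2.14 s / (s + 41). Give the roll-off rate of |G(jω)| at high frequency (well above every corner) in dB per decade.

With 1 zero and 1 pole, the high-frequency asymptotic slope is 20 × (1 − 1) = 0 dB/decade.

0 dB/decade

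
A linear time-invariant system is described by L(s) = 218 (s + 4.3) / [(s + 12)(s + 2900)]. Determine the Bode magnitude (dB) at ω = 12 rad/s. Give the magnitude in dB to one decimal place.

-25.0 dB

|j12 + 4.3| = √(12² + 4.3²) = 12.75
|j12 + 12| = √(12² + 12²) = 16.97
|j12 + 2900| = √(12² + 2900²) = 2900
|L(j12)| = 218 × 12.75 / (16.97 × 2900) = 0.056464
20 log₁₀(0.056464) = -24.96 dB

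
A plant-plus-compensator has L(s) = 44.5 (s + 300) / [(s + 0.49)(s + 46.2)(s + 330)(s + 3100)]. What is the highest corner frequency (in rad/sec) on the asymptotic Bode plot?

Break frequencies occur at each pole and zero magnitude: 0.49 rad/sec, 46.2 rad/sec, 300 rad/sec, 330 rad/sec, 3100 rad/sec.
The highest is 3100 rad/sec.

3100 rad/sec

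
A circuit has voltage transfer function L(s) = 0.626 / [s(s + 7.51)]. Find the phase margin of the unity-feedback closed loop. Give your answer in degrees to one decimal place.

Gain crossover: |L(jω)| = 1 at ω ≈ 0.0834 rad/s.
∠L(j0.0834) = −90° − arctan(0.0834/7.51) ≈ -90.64°
PM = 180° + (-90.64°) = 89.36°

89.4 deg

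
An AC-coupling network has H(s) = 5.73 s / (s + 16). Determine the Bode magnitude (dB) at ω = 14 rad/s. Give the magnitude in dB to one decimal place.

|j14| = 14
|j14 + 16| = √(14² + 16²) = 21.26
|H(j14)| = 5.73 × 14 / 21.26 = 3.7732
20 log₁₀(3.7732) = 11.53 dB

11.5 dB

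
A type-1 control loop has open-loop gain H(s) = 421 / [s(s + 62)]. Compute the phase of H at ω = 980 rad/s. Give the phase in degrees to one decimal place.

-176.4°

∠(j980 + 62) = arctan(980/62) = 86.38°
∠(j980) = 90.00°
∠H(j980) = − (86.38° + 90.00°) = -176.38°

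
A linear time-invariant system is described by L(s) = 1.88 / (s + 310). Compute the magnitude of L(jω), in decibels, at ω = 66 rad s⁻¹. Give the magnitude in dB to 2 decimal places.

|j66 + 310| = √(66² + 310²) = 316.9
|L(j66)| = 1.88 / 316.9 = 0.0059316
20 log₁₀(0.0059316) = -44.537 dB

-44.54 dB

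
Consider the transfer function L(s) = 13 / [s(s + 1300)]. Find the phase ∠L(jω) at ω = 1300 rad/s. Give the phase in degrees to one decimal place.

∠(j1300 + 1300) = arctan(1300/1300) = 45.00°
∠(j1300) = 90.00°
∠L(j1300) = − (45.00° + 90.00°) = -135.00°

-135.0°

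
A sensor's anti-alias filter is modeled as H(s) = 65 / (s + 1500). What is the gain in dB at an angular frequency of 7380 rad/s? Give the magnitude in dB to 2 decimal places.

-41.28 dB

|j7380 + 1500| = √(7380² + 1500²) = 7531
|H(j7380)| = 65 / 7531 = 0.0086311
20 log₁₀(0.0086311) = -41.279 dB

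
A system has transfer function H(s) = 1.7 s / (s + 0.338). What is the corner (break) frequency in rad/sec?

The single real pole at s = −0.338 gives a corner at ω = 0.338 rad/sec.

0.338 rad/sec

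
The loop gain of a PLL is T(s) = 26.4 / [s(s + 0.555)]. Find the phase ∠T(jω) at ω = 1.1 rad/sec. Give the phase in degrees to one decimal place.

-153.2°

∠(j1.1 + 0.555) = arctan(1.1/0.555) = 63.23°
∠(j1.1) = 90.00°
∠T(j1.1) = − (63.23° + 90.00°) = -153.23°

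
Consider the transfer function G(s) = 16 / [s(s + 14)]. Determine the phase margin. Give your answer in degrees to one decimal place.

Gain crossover: |G(jω)| = 1 at ω ≈ 1.14 rad/s.
∠G(j1.14) = −90° − arctan(1.14/14) ≈ -94.65°
PM = 180° + (-94.65°) = 85.35°

85.3°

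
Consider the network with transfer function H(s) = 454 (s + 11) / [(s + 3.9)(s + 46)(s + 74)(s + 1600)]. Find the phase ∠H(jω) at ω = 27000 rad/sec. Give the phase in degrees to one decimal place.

∠(j27000 + 11) = arctan(27000/11) = 89.98°
∠(j27000 + 3.9) = arctan(27000/3.9) = 89.99°
∠(j27000 + 46) = arctan(27000/46) = 89.90°
∠(j27000 + 74) = arctan(27000/74) = 89.84°
∠(j27000 + 1600) = arctan(27000/1600) = 86.61°
∠H(j27000) = 89.98° − (89.99° + 89.90° + 89.84° + 86.61°) = -266.37°

-266.4 deg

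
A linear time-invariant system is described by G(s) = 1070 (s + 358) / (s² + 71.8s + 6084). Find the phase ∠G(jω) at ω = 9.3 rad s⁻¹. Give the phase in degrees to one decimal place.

∠(j9.3 + 358) = arctan(9.3/358) = 1.49°
∠[(j9.3)² + 71.8(j9.3) + 6084] = ∠[5997.5 + j667.74] = 6.35°
∠G(j9.3) = 1.49° − 6.35° = -4.86°

-4.9°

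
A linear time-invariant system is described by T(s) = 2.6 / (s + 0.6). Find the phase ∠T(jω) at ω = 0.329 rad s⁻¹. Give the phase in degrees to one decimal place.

∠(j0.329 + 0.6) = arctan(0.329/0.6) = 28.74°
∠T(j0.329) = −28.74° = -28.74°

-28.7°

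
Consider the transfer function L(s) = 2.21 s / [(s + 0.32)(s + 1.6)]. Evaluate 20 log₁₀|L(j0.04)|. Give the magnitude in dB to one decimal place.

-15.3 dB

|j0.04| = 0.04
|j0.04 + 0.32| = √(0.04² + 0.32²) = 0.3225
|j0.04 + 1.6| = √(0.04² + 1.6²) = 1.6
|L(j0.04)| = 2.21 × 0.04 / (0.3225 × 1.6) = 0.17127
20 log₁₀(0.17127) = -15.33 dB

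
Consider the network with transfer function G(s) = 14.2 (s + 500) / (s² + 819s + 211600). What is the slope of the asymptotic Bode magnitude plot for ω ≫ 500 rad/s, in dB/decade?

With 1 zero and 2 poles, the high-frequency asymptotic slope is 20 × (1 − 2) = -20 dB/decade.

-20 dB/decade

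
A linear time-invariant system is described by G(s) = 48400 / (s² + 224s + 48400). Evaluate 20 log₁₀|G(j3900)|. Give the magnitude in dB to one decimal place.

-49.9 dB

|(j3900)² + 224(j3900) + 48400| = |-1.5162e+07 + j8.736e+05| = 1.519e+07
|G(j3900)| = 48400 / 1.519e+07 = 0.003187
20 log₁₀(0.003187) = -49.93 dB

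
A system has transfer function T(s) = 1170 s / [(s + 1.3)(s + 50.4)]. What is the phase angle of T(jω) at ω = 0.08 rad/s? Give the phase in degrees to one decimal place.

86.4°

∠(j0.08) = 90.00°
∠(j0.08 + 1.3) = arctan(0.08/1.3) = 3.52°
∠(j0.08 + 50.4) = arctan(0.08/50.4) = 0.09°
∠T(j0.08) = 90.00° − (3.52° + 0.09°) = 86.39°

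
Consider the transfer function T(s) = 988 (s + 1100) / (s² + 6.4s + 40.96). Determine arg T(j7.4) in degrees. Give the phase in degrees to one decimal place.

∠(j7.4 + 1100) = arctan(7.4/1100) = 0.39°
∠[(j7.4)² + 6.4(j7.4) + 40.96] = ∠[-13.8 + j47.36] = 106.25°
∠T(j7.4) = 0.39° − 106.25° = -105.86°

-105.9°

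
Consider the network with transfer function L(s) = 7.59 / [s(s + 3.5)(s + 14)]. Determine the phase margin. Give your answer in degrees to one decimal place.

Gain crossover: |L(jω)| = 1 at ω ≈ 0.155 rad s⁻¹.
∠L(j0.155) = −90° − arctan(0.155/3.5) − arctan(0.155/14) ≈ -93.16°
PM = 180° + (-93.16°) = 86.84°

86.8°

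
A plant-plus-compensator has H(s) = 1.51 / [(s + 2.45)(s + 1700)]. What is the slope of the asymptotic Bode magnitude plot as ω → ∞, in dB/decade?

-40 dB/decade

With 0 zeros and 2 poles, the high-frequency asymptotic slope is 20 × (0 − 2) = -40 dB/decade.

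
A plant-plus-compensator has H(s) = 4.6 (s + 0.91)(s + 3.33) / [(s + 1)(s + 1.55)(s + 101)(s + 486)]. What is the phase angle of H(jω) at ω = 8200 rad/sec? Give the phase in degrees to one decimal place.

∠(j8200 + 0.91) = arctan(8200/0.91) = 89.99°
∠(j8200 + 3.33) = arctan(8200/3.33) = 89.98°
∠(j8200 + 1) = arctan(8200/1) = 89.99°
∠(j8200 + 1.55) = arctan(8200/1.55) = 89.99°
∠(j8200 + 101) = arctan(8200/101) = 89.29°
∠(j8200 + 486) = arctan(8200/486) = 86.61°
∠H(j8200) = 89.99° + 89.98° − (89.99° + 89.99° + 89.29° + 86.61°) = -175.91°

-175.9°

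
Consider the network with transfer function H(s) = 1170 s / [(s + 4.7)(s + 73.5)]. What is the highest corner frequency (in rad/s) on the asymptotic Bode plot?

73.5 rad/s

Break frequencies occur at each pole and zero magnitude: 4.7 rad/s, 73.5 rad/s.
The highest is 73.5 rad/s.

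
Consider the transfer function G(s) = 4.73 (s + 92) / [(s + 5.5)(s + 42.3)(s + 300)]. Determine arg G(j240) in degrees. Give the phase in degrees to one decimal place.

∠(j240 + 92) = arctan(240/92) = 69.03°
∠(j240 + 5.5) = arctan(240/5.5) = 88.69°
∠(j240 + 42.3) = arctan(240/42.3) = 80.00°
∠(j240 + 300) = arctan(240/300) = 38.66°
∠G(j240) = 69.03° − (88.69° + 80.00° + 38.66°) = -138.32°

-138.3°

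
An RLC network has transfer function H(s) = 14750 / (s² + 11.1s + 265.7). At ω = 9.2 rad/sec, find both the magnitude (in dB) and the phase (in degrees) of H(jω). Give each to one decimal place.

|(j9.2)² + 11.1(j9.2) + 265.7| = |181.06 + j102.12| = 207.9
|H(j9.2)| = 14750 / 207.9 = 70.957
20 log₁₀(70.957) = 37.02 dB
∠[(j9.2)² + 11.1(j9.2) + 265.7] = ∠[181.06 + j102.12] = 29.42°
∠H(j9.2) = −29.42° = -29.42°

|H| = 37.0 dB, ∠H = -29.4 deg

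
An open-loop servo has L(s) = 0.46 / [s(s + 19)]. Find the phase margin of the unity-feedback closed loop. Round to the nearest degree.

90 deg

Gain crossover: |L(jω)| = 1 at ω ≈ 0.0242 rad/s.
∠L(j0.0242) = −90° − arctan(0.0242/19) ≈ -90.07°
PM = 180° + (-90.07°) = 89.93°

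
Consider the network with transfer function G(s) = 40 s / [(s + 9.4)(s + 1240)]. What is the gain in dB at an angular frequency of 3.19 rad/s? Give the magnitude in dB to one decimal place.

-39.7 dB

|j3.19| = 3.19
|j3.19 + 9.4| = √(3.19² + 9.4²) = 9.927
|j3.19 + 1240| = √(3.19² + 1240²) = 1240
|G(j3.19)| = 40 × 3.19 / (9.927 × 1240) = 0.010366
20 log₁₀(0.010366) = -39.69 dB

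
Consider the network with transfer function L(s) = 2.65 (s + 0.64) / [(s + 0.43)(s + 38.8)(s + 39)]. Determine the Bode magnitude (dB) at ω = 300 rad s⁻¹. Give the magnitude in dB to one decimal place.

-90.8 dB

|j300 + 0.64| = √(300² + 0.64²) = 300
|j300 + 0.43| = √(300² + 0.43²) = 300
|j300 + 38.8| = √(300² + 38.8²) = 302.5
|j300 + 39| = √(300² + 39²) = 302.5
|L(j300)| = 2.65 × 300 / (300 × 302.5 × 302.5) = 2.8958e-05
20 log₁₀(2.8958e-05) = -90.76 dB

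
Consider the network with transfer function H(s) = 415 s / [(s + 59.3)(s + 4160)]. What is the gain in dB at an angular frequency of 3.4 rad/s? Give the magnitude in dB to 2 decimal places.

-44.87 dB

|j3.4| = 3.4
|j3.4 + 59.3| = √(3.4² + 59.3²) = 59.4
|j3.4 + 4160| = √(3.4² + 4160²) = 4160
|H(j3.4)| = 415 × 3.4 / (59.4 × 4160) = 0.0057104
20 log₁₀(0.0057104) = -44.867 dB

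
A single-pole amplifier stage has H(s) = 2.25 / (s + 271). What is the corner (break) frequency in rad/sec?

The single real pole at s = −271 gives a corner at ω = 271 rad/sec.

271 rad/sec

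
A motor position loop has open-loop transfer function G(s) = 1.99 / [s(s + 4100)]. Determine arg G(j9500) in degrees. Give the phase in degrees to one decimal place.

∠(j9500 + 4100) = arctan(9500/4100) = 66.66°
∠(j9500) = 90.00°
∠G(j9500) = − (66.66° + 90.00°) = -156.66°

-156.7°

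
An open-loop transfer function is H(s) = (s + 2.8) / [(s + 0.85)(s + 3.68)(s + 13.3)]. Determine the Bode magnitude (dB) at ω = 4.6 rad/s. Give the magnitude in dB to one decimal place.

-37.1 dB

|j4.6 + 2.8| = √(4.6² + 2.8²) = 5.385
|j4.6 + 0.85| = √(4.6² + 0.85²) = 4.678
|j4.6 + 3.68| = √(4.6² + 3.68²) = 5.891
|j4.6 + 13.3| = √(4.6² + 13.3²) = 14.07
|H(j4.6)| = 1 × 5.385 / (4.678 × 5.891 × 14.07) = 0.013886
20 log₁₀(0.013886) = -37.15 dB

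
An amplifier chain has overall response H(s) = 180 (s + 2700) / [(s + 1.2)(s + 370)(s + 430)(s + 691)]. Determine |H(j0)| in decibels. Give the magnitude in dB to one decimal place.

H(0) = 180 × 2700 / (1.2 × 370 × 430 × 691) = 0.0036839
20 log₁₀(0.0036839) = -48.67 dB

-48.7 dB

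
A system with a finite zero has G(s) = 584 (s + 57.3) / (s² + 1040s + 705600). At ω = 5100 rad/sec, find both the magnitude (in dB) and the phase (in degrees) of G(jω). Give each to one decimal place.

|G| = -18.8 dB, ∠G = -78.8 deg

|j5100 + 57.3| = √(5100² + 57.3²) = 5100
|(j5100)² + 1040(j5100) + 705600| = |-2.5304e+07 + j5.304e+06| = 2.585e+07
|G(j5100)| = 584 × 5100 / 2.585e+07 = 0.11521
20 log₁₀(0.11521) = -18.77 dB
∠(j5100 + 57.3) = arctan(5100/57.3) = 89.36°
∠[(j5100)² + 1040(j5100) + 705600] = ∠[-2.5304e+07 + j5.304e+06] = 168.16°
∠G(j5100) = 89.36° − 168.16° = -78.81°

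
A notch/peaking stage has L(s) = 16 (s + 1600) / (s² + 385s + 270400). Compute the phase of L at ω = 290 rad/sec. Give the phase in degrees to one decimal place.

∠(j290 + 1600) = arctan(290/1600) = 10.27°
∠[(j290)² + 385(j290) + 270400] = ∠[1.863e+05 + j1.1165e+05] = 30.93°
∠L(j290) = 10.27° − 30.93° = -20.66°

-20.7 deg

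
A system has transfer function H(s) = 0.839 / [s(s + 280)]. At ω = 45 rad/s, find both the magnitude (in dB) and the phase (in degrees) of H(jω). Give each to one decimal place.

|j45 + 280| = √(45² + 280²) = 283.6
|j45| = 45
|H(j45)| = 0.839 / (283.6 × 45) = 6.5744e-05
20 log₁₀(6.5744e-05) = -83.64 dB
∠(j45 + 280) = arctan(45/280) = 9.13°
∠(j45) = 90.00°
∠H(j45) = − (9.13° + 90.00°) = -99.13°

|H| = -83.6 dB, ∠H = -99.1°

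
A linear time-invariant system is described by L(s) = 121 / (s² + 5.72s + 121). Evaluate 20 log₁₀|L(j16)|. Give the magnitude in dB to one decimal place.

-2.6 dB

|(j16)² + 5.72(j16) + 121| = |-135 + j91.52| = 163.1
|L(j16)| = 121 / 163.1 = 0.74189
20 log₁₀(0.74189) = -2.59 dB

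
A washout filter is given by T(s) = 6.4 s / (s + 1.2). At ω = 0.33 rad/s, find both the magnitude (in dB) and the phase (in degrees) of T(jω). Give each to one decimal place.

|T| = 4.6 dB, ∠T = 74.6°

|j0.33| = 0.33
|j0.33 + 1.2| = √(0.33² + 1.2²) = 1.245
|T(j0.33)| = 6.4 × 0.33 / 1.245 = 1.697
20 log₁₀(1.697) = 4.59 dB
∠(j0.33) = 90.00°
∠(j0.33 + 1.2) = arctan(0.33/1.2) = 15.38°
∠T(j0.33) = 90.00° − 15.38° = 74.62°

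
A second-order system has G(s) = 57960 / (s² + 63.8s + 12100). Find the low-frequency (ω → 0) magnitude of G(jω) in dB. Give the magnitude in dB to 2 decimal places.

G(0) = 57960 / 12100 = 4.7901
20 log₁₀(4.7901) = 13.607 dB

13.61 dB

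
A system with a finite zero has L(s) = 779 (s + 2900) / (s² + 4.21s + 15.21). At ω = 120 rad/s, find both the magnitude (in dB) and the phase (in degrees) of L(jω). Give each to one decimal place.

|L| = 43.9 dB, ∠L = -175.6°

|j120 + 2900| = √(120² + 2900²) = 2902
|(j120)² + 4.21(j120) + 15.21| = |-14385 + j505.2| = 1.439e+04
|L(j120)| = 779 × 2902 / 1.439e+04 = 157.09
20 log₁₀(157.09) = 43.92 dB
∠(j120 + 2900) = arctan(120/2900) = 2.37°
∠[(j120)² + 4.21(j120) + 15.21] = ∠[-14385 + j505.2] = 177.99°
∠L(j120) = 2.37° − 177.99° = -175.62°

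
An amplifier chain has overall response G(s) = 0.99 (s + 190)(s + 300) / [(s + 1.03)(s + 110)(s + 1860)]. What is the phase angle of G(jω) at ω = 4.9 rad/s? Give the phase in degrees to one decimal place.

-78.4°

∠(j4.9 + 190) = arctan(4.9/190) = 1.48°
∠(j4.9 + 300) = arctan(4.9/300) = 0.94°
∠(j4.9 + 1.03) = arctan(4.9/1.03) = 78.13°
∠(j4.9 + 110) = arctan(4.9/110) = 2.55°
∠(j4.9 + 1860) = arctan(4.9/1860) = 0.15°
∠G(j4.9) = 1.48° + 0.94° − (78.13° + 2.55° + 0.15°) = -78.42°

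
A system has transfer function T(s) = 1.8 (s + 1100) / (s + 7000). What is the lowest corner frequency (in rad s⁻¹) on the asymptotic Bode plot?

Break frequencies occur at each pole and zero magnitude: 1100 rad s⁻¹, 7000 rad s⁻¹.
The lowest is 1100 rad s⁻¹.

1100 rad s⁻¹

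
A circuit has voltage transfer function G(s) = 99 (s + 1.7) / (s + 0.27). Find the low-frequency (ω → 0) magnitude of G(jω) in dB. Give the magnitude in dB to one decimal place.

G(0) = 99 × 1.7 / 0.27 = 623.33
20 log₁₀(623.33) = 55.89 dB

55.9 dB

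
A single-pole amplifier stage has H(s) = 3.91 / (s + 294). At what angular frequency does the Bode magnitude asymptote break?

294 rad s⁻¹

The single real pole at s = −294 gives a corner at ω = 294 rad s⁻¹.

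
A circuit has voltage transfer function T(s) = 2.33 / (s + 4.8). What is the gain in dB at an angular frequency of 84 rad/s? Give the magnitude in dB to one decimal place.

|j84 + 4.8| = √(84² + 4.8²) = 84.14
|T(j84)| = 2.33 / 84.14 = 0.027693
20 log₁₀(0.027693) = -31.15 dB

-31.2 dB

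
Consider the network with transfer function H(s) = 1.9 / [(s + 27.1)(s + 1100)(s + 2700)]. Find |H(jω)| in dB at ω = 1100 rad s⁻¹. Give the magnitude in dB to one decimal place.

-188.4 dB

|j1100 + 27.1| = √(1100² + 27.1²) = 1100
|j1100 + 1100| = √(1100² + 1100²) = 1556
|j1100 + 2700| = √(1100² + 2700²) = 2915
|H(j1100)| = 1.9 / (1100 × 1556 × 2915) = 3.8073e-10
20 log₁₀(3.8073e-10) = -188.39 dB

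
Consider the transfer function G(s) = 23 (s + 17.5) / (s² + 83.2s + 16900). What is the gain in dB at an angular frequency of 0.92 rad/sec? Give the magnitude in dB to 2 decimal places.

-32.45 dB

|j0.92 + 17.5| = √(0.92² + 17.5²) = 17.52
|(j0.92)² + 83.2(j0.92) + 16900| = |16899 + j76.544| = 1.69e+04
|G(j0.92)| = 23 × 17.52 / 1.69e+04 = 0.02385
20 log₁₀(0.02385) = -32.450 dB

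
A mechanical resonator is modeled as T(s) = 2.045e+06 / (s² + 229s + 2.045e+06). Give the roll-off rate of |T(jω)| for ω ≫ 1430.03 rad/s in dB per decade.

With 0 zeros and 2 poles, the high-frequency asymptotic slope is 20 × (0 − 2) = -40 dB/decade.

-40 dB/decade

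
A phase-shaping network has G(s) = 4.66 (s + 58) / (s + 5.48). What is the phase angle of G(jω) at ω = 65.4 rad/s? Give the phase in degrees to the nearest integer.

∠(j65.4 + 58) = arctan(65.4/58) = 48.43°
∠(j65.4 + 5.48) = arctan(65.4/5.48) = 85.21°
∠G(j65.4) = 48.43° − 85.21° = -36.78°

-37°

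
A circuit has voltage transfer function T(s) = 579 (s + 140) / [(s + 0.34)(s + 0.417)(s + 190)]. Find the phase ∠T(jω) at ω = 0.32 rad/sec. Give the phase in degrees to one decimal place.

∠(j0.32 + 140) = arctan(0.32/140) = 0.13°
∠(j0.32 + 0.34) = arctan(0.32/0.34) = 43.26°
∠(j0.32 + 0.417) = arctan(0.32/0.417) = 37.50°
∠(j0.32 + 190) = arctan(0.32/190) = 0.10°
∠T(j0.32) = 0.13° − (43.26° + 37.50° + 0.10°) = -80.73°

-80.7 deg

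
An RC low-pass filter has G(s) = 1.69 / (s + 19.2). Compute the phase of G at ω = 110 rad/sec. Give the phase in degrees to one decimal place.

-80.1°

∠(j110 + 19.2) = arctan(110/19.2) = 80.10°
∠G(j110) = −80.10° = -80.10°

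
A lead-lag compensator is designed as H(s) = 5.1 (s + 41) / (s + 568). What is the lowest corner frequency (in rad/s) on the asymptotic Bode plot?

41 rad/s

Break frequencies occur at each pole and zero magnitude: 41 rad/s, 568 rad/s.
The lowest is 41 rad/s.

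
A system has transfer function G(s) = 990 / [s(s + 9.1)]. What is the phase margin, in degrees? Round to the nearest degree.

16°

Gain crossover: |G(jω)| = 1 at ω ≈ 30.8 rad/sec.
∠G(j30.8) = −90° − arctan(30.8/9.1) ≈ -163.55°
PM = 180° + (-163.55°) = 16.45°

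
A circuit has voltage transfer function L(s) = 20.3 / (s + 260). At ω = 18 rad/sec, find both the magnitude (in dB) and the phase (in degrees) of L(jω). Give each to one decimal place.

|j18 + 260| = √(18² + 260²) = 260.6
|L(j18)| = 20.3 / 260.6 = 0.07789
20 log₁₀(0.07789) = -22.17 dB
∠(j18 + 260) = arctan(18/260) = 3.96°
∠L(j18) = −3.96° = -3.96°

|L| = -22.2 dB, ∠L = -4.0°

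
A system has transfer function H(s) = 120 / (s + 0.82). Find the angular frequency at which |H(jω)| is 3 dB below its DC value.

0.82 rad/sec

For a single-pole low-pass, the −3 dB point is at the pole: ω = 0.82 rad/sec.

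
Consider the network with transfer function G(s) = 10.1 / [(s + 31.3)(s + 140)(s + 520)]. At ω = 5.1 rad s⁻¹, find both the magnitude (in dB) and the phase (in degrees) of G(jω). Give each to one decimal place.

|G| = -107.2 dB, ∠G = -11.9°

|j5.1 + 31.3| = √(5.1² + 31.3²) = 31.71
|j5.1 + 140| = √(5.1² + 140²) = 140.1
|j5.1 + 520| = √(5.1² + 520²) = 520
|G(j5.1)| = 10.1 / (31.71 × 140.1 × 520) = 4.3717e-06
20 log₁₀(4.3717e-06) = -107.19 dB
∠(j5.1 + 31.3) = arctan(5.1/31.3) = 9.25°
∠(j5.1 + 140) = arctan(5.1/140) = 2.09°
∠(j5.1 + 520) = arctan(5.1/520) = 0.56°
∠G(j5.1) = − (9.25° + 2.09° + 0.56°) = -11.90°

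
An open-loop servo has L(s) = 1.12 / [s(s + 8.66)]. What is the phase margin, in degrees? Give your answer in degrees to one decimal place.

Gain crossover: |L(jω)| = 1 at ω ≈ 0.129 rad s⁻¹.
∠L(j0.129) = −90° − arctan(0.129/8.66) ≈ -90.86°
PM = 180° + (-90.86°) = 89.14°

89.1°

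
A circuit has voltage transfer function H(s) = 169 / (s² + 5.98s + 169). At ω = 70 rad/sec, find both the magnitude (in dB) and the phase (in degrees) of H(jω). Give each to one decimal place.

|H| = -29.0 dB, ∠H = -174.9°

|(j70)² + 5.98(j70) + 169| = |-4731 + j418.6| = 4749
|H(j70)| = 169 / 4749 = 0.035583
20 log₁₀(0.035583) = -28.98 dB
∠[(j70)² + 5.98(j70) + 169] = ∠[-4731 + j418.6] = 174.94°
∠H(j70) = −174.94° = -174.94°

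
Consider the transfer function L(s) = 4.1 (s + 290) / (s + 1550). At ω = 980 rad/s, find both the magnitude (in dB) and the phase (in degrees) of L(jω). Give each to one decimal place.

|j980 + 290| = √(980² + 290²) = 1022
|j980 + 1550| = √(980² + 1550²) = 1834
|L(j980)| = 4.1 × 1022 / 1834 = 2.285
20 log₁₀(2.285) = 7.18 dB
∠(j980 + 290) = arctan(980/290) = 73.52°
∠(j980 + 1550) = arctan(980/1550) = 32.30°
∠L(j980) = 73.52° − 32.30° = 41.21°

|L| = 7.2 dB, ∠L = 41.2 deg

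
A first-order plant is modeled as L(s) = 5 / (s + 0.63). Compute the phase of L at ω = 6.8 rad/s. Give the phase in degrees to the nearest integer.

∠(j6.8 + 0.63) = arctan(6.8/0.63) = 84.71°
∠L(j6.8) = −84.71° = -84.71°

-85°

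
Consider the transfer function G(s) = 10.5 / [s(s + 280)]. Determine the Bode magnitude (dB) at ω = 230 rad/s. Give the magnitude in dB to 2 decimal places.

-77.99 dB

|j230 + 280| = √(230² + 280²) = 362.4
|j230| = 230
|G(j230)| = 10.5 / (362.4 × 230) = 0.00012599
20 log₁₀(0.00012599) = -77.993 dB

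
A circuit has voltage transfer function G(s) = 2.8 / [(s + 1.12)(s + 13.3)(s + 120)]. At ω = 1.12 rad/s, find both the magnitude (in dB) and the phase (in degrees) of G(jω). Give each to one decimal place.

|j1.12 + 1.12| = √(1.12² + 1.12²) = 1.584
|j1.12 + 13.3| = √(1.12² + 13.3²) = 13.35
|j1.12 + 120| = √(1.12² + 120²) = 120
|G(j1.12)| = 2.8 / (1.584 × 13.35 × 120) = 0.0011037
20 log₁₀(0.0011037) = -59.14 dB
∠(j1.12 + 1.12) = arctan(1.12/1.12) = 45.00°
∠(j1.12 + 13.3) = arctan(1.12/13.3) = 4.81°
∠(j1.12 + 120) = arctan(1.12/120) = 0.53°
∠G(j1.12) = − (45.00° + 4.81° + 0.53°) = -50.35°

|G| = -59.1 dB, ∠G = -50.3°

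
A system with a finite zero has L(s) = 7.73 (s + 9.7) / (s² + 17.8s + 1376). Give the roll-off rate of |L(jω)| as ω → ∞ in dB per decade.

-20 dB/decade

With 1 zero and 2 poles, the high-frequency asymptotic slope is 20 × (1 − 2) = -20 dB/decade.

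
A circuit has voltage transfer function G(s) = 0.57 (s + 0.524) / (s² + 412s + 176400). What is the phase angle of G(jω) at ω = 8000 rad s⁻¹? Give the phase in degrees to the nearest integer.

-87 deg

∠(j8000 + 0.524) = arctan(8000/0.524) = 90.00°
∠[(j8000)² + 412(j8000) + 176400] = ∠[-6.3824e+07 + j3.296e+06] = 177.04°
∠G(j8000) = 90.00° − 177.04° = -87.05°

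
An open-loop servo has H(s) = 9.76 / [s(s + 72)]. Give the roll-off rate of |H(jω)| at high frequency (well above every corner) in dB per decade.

-40 dB/decade

With 0 zeros and 2 poles, the high-frequency asymptotic slope is 20 × (0 − 2) = -40 dB/decade.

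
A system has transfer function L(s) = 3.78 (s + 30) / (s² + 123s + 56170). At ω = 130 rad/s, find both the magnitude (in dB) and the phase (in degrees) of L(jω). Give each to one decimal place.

|L| = -38.5 dB, ∠L = 54.9°

|j130 + 30| = √(130² + 30²) = 133.4
|(j130)² + 123(j130) + 56170| = |39270 + j15990| = 4.24e+04
|L(j130)| = 3.78 × 133.4 / 4.24e+04 = 0.011894
20 log₁₀(0.011894) = -38.49 dB
∠(j130 + 30) = arctan(130/30) = 77.01°
∠[(j130)² + 123(j130) + 56170] = ∠[39270 + j15990] = 22.16°
∠L(j130) = 77.01° − 22.16° = 54.85°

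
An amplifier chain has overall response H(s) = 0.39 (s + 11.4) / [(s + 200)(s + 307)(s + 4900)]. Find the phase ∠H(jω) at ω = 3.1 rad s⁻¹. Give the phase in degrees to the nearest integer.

14 deg

∠(j3.1 + 11.4) = arctan(3.1/11.4) = 15.21°
∠(j3.1 + 200) = arctan(3.1/200) = 0.89°
∠(j3.1 + 307) = arctan(3.1/307) = 0.58°
∠(j3.1 + 4900) = arctan(3.1/4900) = 0.04°
∠H(j3.1) = 15.21° − (0.89° + 0.58° + 0.04°) = 13.71°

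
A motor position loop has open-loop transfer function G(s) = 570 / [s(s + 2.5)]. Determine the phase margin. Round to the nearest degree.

Gain crossover: |G(jω)| = 1 at ω ≈ 23.8 rad/s.
∠G(j23.8) = −90° − arctan(23.8/2.5) ≈ -174.01°
PM = 180° + (-174.01°) = 5.99°

6°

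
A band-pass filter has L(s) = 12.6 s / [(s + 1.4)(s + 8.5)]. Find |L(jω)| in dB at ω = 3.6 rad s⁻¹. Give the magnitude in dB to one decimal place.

|j3.6| = 3.6
|j3.6 + 1.4| = √(3.6² + 1.4²) = 3.863
|j3.6 + 8.5| = √(3.6² + 8.5²) = 9.231
|L(j3.6)| = 12.6 × 3.6 / (3.863 × 9.231) = 1.2722
20 log₁₀(1.2722) = 2.09 dB

2.1 dB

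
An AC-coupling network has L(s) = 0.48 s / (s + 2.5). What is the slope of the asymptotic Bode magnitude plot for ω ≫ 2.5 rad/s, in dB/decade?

With 1 zero and 1 pole, the high-frequency asymptotic slope is 20 × (1 − 1) = 0 dB/decade.

0 dB/decade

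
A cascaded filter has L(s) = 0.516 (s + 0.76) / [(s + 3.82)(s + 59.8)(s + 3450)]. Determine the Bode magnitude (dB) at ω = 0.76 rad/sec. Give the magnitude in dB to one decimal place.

-123.2 dB

|j0.76 + 0.76| = √(0.76² + 0.76²) = 1.075
|j0.76 + 3.82| = √(0.76² + 3.82²) = 3.895
|j0.76 + 59.8| = √(0.76² + 59.8²) = 59.8
|j0.76 + 3450| = √(0.76² + 3450²) = 3450
|L(j0.76)| = 0.516 × 1.075 / (3.895 × 59.8 × 3450) = 6.9013e-07
20 log₁₀(6.9013e-07) = -123.22 dB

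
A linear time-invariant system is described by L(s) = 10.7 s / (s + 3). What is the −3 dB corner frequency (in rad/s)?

3 rad/s

For a single-pole high-pass, the −3 dB point is at the pole: ω = 3 rad/s.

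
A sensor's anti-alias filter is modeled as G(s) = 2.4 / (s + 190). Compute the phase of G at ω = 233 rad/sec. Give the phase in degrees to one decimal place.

∠(j233 + 190) = arctan(233/190) = 50.80°
∠G(j233) = −50.80° = -50.80°

-50.8°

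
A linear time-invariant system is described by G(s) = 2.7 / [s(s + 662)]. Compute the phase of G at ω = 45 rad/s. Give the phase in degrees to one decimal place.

-93.9°

∠(j45 + 662) = arctan(45/662) = 3.89°
∠(j45) = 90.00°
∠G(j45) = − (3.89° + 90.00°) = -93.89°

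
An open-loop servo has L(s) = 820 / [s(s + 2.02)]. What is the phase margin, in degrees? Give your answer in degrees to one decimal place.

4.0°

Gain crossover: |L(jω)| = 1 at ω ≈ 28.6 rad/sec.
∠L(j28.6) = −90° − arctan(28.6/2.02) ≈ -175.96°
PM = 180° + (-175.96°) = 4.04°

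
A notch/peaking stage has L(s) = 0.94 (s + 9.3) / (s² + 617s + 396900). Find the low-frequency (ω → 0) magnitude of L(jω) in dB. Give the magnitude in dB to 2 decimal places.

L(0) = 0.94 × 9.3 / 396900 = 2.2026e-05
20 log₁₀(2.2026e-05) = -93.141 dB

-93.14 dB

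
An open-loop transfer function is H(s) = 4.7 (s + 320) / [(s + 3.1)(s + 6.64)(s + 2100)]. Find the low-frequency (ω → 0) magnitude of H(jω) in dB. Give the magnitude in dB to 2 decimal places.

H(0) = 4.7 × 320 / (3.1 × 6.64 × 2100) = 0.034794
20 log₁₀(0.034794) = -29.170 dB

-29.17 dB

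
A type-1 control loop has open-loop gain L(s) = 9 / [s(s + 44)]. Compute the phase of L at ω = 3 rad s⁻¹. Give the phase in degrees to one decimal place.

∠(j3 + 44) = arctan(3/44) = 3.90°
∠(j3) = 90.00°
∠L(j3) = − (3.90° + 90.00°) = -93.90°

-93.9°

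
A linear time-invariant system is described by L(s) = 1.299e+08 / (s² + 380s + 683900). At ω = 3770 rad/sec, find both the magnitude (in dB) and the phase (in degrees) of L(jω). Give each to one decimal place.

|(j3770)² + 380(j3770) + 683900| = |-1.3529e+07 + j1.4326e+06| = 1.36e+07
|L(j3770)| = 1.299e+08 / 1.36e+07 = 9.5482
20 log₁₀(9.5482) = 19.60 dB
∠[(j3770)² + 380(j3770) + 683900] = ∠[-1.3529e+07 + j1.4326e+06] = 173.96°
∠L(j3770) = −173.96° = -173.96°

|L| = 19.6 dB, ∠L = -174.0°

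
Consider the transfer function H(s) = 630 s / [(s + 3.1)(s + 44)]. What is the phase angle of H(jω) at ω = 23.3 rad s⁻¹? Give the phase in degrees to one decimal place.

-20.3°

∠(j23.3) = 90.00°
∠(j23.3 + 3.1) = arctan(23.3/3.1) = 82.42°
∠(j23.3 + 44) = arctan(23.3/44) = 27.90°
∠H(j23.3) = 90.00° − (82.42° + 27.90°) = -20.32°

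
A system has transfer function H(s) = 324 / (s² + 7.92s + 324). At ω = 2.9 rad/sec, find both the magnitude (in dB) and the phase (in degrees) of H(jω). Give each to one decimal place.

|H| = 0.2 dB, ∠H = -4.2°

|(j2.9)² + 7.92(j2.9) + 324| = |315.59 + j22.968| = 316.4
|H(j2.9)| = 324 / 316.4 = 1.0239
20 log₁₀(1.0239) = 0.21 dB
∠[(j2.9)² + 7.92(j2.9) + 324] = ∠[315.59 + j22.968] = 4.16°
∠H(j2.9) = −4.16° = -4.16°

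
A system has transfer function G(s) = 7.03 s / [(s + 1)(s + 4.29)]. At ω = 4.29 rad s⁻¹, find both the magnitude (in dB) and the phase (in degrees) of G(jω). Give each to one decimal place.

|G| = 1.0 dB, ∠G = -31.9 deg

|j4.29| = 4.29
|j4.29 + 1| = √(4.29² + 1²) = 4.405
|j4.29 + 4.29| = √(4.29² + 4.29²) = 6.067
|G(j4.29)| = 7.03 × 4.29 / (4.405 × 6.067) = 1.1285
20 log₁₀(1.1285) = 1.05 dB
∠(j4.29) = 90.00°
∠(j4.29 + 1) = arctan(4.29/1) = 76.88°
∠(j4.29 + 4.29) = arctan(4.29/4.29) = 45.00°
∠G(j4.29) = 90.00° − (76.88° + 45.00°) = -31.88°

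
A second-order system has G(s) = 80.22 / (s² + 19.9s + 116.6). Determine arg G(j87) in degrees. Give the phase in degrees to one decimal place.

-166.9°

∠[(j87)² + 19.9(j87) + 116.6] = ∠[-7452.4 + j1731.3] = 166.92°
∠G(j87) = −166.92° = -166.92°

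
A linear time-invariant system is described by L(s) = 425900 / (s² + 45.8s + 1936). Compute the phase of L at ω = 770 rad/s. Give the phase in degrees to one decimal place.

-176.6 deg

∠[(j770)² + 45.8(j770) + 1936] = ∠[-5.9096e+05 + j35266] = 176.58°
∠L(j770) = −176.58° = -176.58°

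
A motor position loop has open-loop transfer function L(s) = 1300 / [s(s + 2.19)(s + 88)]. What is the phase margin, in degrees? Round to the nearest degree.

Gain crossover: |L(jω)| = 1 at ω ≈ 3.54 rad/s.
∠L(j3.54) = −90° − arctan(3.54/2.19) − arctan(3.54/88) ≈ -150.59°
PM = 180° + (-150.59°) = 29.41°

29°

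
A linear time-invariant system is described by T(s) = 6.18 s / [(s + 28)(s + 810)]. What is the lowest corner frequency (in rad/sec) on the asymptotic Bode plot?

28 rad/sec

Break frequencies occur at each pole and zero magnitude: 28 rad/sec, 810 rad/sec.
The lowest is 28 rad/sec.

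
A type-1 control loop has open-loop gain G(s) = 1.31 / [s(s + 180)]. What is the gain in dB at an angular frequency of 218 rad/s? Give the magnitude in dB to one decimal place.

-93.5 dB

|j218 + 180| = √(218² + 180²) = 282.7
|j218| = 218
|G(j218)| = 1.31 / (282.7 × 218) = 2.1256e-05
20 log₁₀(2.1256e-05) = -93.45 dB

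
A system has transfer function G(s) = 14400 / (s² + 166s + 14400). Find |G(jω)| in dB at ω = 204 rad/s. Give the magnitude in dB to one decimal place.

|(j204)² + 166(j204) + 14400| = |-27216 + j33864| = 4.345e+04
|G(j204)| = 14400 / 4.345e+04 = 0.33145
20 log₁₀(0.33145) = -9.59 dB

-9.6 dB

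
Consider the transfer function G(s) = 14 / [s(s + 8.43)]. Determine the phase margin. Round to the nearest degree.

Gain crossover: |G(jω)| = 1 at ω ≈ 1.63 rad/s.
∠G(j1.63) = −90° − arctan(1.63/8.43) ≈ -100.95°
PM = 180° + (-100.95°) = 79.05°

79 deg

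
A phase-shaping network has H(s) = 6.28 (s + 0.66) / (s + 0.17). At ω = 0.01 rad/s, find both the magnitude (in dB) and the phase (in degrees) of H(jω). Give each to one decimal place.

|j0.01 + 0.66| = √(0.01² + 0.66²) = 0.6601
|j0.01 + 0.17| = √(0.01² + 0.17²) = 0.1703
|H(j0.01)| = 6.28 × 0.6601 / 0.1703 = 24.342
20 log₁₀(24.342) = 27.73 dB
∠(j0.01 + 0.66) = arctan(0.01/0.66) = 0.87°
∠(j0.01 + 0.17) = arctan(0.01/0.17) = 3.37°
∠H(j0.01) = 0.87° − 3.37° = -2.50°

|H| = 27.7 dB, ∠H = -2.5°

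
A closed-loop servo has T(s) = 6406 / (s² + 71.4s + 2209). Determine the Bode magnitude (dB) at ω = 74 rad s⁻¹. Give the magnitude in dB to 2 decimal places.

|(j74)² + 71.4(j74) + 2209| = |-3267 + j5283.6| = 6212
|T(j74)| = 6406 / 6212 = 1.0312
20 log₁₀(1.0312) = 0.267 dB

0.27 dB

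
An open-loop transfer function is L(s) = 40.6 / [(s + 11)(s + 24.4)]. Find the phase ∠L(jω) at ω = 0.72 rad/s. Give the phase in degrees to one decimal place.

-5.4°

∠(j0.72 + 11) = arctan(0.72/11) = 3.74°
∠(j0.72 + 24.4) = arctan(0.72/24.4) = 1.69°
∠L(j0.72) = − (3.74° + 1.69°) = -5.44°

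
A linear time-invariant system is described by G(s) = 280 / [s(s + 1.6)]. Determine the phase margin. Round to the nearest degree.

Gain crossover: |G(jω)| = 1 at ω ≈ 16.7 rad/s.
∠G(j16.7) = −90° − arctan(16.7/1.6) ≈ -174.53°
PM = 180° + (-174.53°) = 5.47°

5 deg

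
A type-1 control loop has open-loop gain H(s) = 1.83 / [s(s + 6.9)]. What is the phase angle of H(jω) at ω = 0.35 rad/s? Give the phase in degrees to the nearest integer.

-93 deg

∠(j0.35 + 6.9) = arctan(0.35/6.9) = 2.90°
∠(j0.35) = 90.00°
∠H(j0.35) = − (2.90° + 90.00°) = -92.90°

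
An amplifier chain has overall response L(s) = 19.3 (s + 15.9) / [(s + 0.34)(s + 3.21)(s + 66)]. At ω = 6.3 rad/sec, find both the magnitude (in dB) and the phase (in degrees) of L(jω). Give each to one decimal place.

|j6.3 + 15.9| = √(6.3² + 15.9²) = 17.1
|j6.3 + 0.34| = √(6.3² + 0.34²) = 6.309
|j6.3 + 3.21| = √(6.3² + 3.21²) = 7.071
|j6.3 + 66| = √(6.3² + 66²) = 66.3
|L(j6.3)| = 19.3 × 17.1 / (6.309 × 7.071 × 66.3) = 0.1116
20 log₁₀(0.1116) = -19.05 dB
∠(j6.3 + 15.9) = arctan(6.3/15.9) = 21.61°
∠(j6.3 + 0.34) = arctan(6.3/0.34) = 86.91°
∠(j6.3 + 3.21) = arctan(6.3/3.21) = 63.00°
∠(j6.3 + 66) = arctan(6.3/66) = 5.45°
∠L(j6.3) = 21.61° − (86.91° + 63.00° + 5.45°) = -133.75°

|L| = -19.0 dB, ∠L = -133.7°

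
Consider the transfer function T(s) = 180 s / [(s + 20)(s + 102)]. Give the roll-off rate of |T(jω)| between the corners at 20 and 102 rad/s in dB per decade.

0 dB/decade

In this band the factors already past their corner are: 1 differentiator zero, pole at 20; net slope = 0 dB/decade.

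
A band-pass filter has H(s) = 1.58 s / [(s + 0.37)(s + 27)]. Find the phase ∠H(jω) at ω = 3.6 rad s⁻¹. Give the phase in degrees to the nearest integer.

∠(j3.6) = 90.00°
∠(j3.6 + 0.37) = arctan(3.6/0.37) = 84.13°
∠(j3.6 + 27) = arctan(3.6/27) = 7.59°
∠H(j3.6) = 90.00° − (84.13° + 7.59°) = -1.73°

-2°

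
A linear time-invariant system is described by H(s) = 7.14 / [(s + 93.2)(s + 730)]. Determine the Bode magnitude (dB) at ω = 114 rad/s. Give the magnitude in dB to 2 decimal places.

|j114 + 93.2| = √(114² + 93.2²) = 147.2
|j114 + 730| = √(114² + 730²) = 738.8
|H(j114)| = 7.14 / (147.2 × 738.8) = 6.5628e-05
20 log₁₀(6.5628e-05) = -83.658 dB

-83.66 dB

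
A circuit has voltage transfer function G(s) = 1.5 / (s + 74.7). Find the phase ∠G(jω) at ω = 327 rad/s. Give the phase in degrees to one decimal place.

-77.1°

∠(j327 + 74.7) = arctan(327/74.7) = 77.13°
∠G(j327) = −77.13° = -77.13°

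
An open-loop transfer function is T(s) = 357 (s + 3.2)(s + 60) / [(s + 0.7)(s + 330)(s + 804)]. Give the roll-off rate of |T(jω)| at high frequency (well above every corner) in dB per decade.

-20 dB/decade

With 2 zeros and 3 poles, the high-frequency asymptotic slope is 20 × (2 − 3) = -20 dB/decade.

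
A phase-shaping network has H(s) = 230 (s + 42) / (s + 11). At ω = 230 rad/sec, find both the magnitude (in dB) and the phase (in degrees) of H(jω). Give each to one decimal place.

|H| = 47.4 dB, ∠H = -7.6°

|j230 + 42| = √(230² + 42²) = 233.8
|j230 + 11| = √(230² + 11²) = 230.3
|H(j230)| = 230 × 233.8 / 230.3 = 233.54
20 log₁₀(233.54) = 47.37 dB
∠(j230 + 42) = arctan(230/42) = 79.65°
∠(j230 + 11) = arctan(230/11) = 87.26°
∠H(j230) = 79.65° − 87.26° = -7.61°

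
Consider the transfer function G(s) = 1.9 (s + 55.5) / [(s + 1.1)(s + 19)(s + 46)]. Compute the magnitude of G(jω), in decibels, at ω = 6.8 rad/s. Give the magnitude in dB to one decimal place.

|j6.8 + 55.5| = √(6.8² + 55.5²) = 55.92
|j6.8 + 1.1| = √(6.8² + 1.1²) = 6.888
|j6.8 + 19| = √(6.8² + 19²) = 20.18
|j6.8 + 46| = √(6.8² + 46²) = 46.5
|G(j6.8)| = 1.9 × 55.92 / (6.888 × 20.18 × 46.5) = 0.016436
20 log₁₀(0.016436) = -35.68 dB

-35.7 dB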